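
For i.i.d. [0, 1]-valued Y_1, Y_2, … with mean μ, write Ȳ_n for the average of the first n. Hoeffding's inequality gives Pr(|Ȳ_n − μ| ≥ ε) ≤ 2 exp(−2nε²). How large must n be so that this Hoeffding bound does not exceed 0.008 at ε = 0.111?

225

Require 2·exp(−2nε²) ≤ 0.008, i.e. 2nε² ≥ ln(2/0.008) = 5.521461.
So n ≥ 5.521461 / (2·0.111²) = 224.067.
The smallest integer n is 225.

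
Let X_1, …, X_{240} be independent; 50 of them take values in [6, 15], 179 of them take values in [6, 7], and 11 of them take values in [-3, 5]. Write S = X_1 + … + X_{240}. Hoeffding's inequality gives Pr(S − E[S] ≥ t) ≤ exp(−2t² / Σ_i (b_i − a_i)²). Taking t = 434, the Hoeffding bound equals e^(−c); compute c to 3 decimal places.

76.366

Σ(b_i − a_i)² = 50·9² + 179·1² + 11·8² = 4933.
c = 2t² / 4933 = 2·434² / 4933 = 76.3657.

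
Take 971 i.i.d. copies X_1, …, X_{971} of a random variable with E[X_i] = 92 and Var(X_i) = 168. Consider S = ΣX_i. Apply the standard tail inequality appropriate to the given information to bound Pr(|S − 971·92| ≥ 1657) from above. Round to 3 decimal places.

0.059

With mean and variance of each term known, Chebyshev's inequality bounds the deviation of the sum (or sample mean).
Var(S) = n·Var(X_i) = 971·168 = 163128.
Chebyshev: Pr(|S − 971·92| ≥ 1657) ≤ Var(S)/1657² = 163128/2745649 = 0.0594.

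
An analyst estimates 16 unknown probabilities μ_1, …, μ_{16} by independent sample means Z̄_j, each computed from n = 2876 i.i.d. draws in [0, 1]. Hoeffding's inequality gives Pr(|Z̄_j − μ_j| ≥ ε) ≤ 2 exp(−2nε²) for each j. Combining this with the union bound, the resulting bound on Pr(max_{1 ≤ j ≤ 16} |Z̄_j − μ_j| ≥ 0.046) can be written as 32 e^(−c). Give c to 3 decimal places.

12.171

Union bound over the 16 events: Pr(max_{1 ≤ j ≤ 16} |Z̄_j − μ_j| ≥ 0.046) ≤ 16·2·exp(−2nε²) = 32 exp(−2·2876·0.046²).
So c = 2·2876·0.046² = 12.1712.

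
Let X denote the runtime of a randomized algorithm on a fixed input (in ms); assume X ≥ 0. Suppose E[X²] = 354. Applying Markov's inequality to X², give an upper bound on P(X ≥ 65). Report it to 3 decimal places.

0.084

Since X ≥ 0, the event {X ≥ 65} is the same as {X² ≥ 4225}.
Markov's inequality applied to X² gives P(X² ≥ 4225) ≤ E[X²]/4225 = 354/4225 = 0.0838.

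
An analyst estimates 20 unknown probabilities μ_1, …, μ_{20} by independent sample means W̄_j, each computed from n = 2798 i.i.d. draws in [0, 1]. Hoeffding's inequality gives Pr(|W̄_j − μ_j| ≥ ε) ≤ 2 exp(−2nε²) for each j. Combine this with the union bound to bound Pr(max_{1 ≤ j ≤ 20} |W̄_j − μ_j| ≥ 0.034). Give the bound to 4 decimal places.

0.0620

Per-experiment Hoeffding bound: 2·exp(−2·2798·0.034²) = 2·exp(−6.46898) = 0.0031016.
Union bound over 20 events: 20·0.0031016 = 0.06203.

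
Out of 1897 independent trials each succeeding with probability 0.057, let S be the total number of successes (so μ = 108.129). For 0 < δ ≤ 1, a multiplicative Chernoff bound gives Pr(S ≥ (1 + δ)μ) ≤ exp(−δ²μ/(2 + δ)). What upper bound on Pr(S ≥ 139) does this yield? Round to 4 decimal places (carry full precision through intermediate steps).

Write 139 = (1 + δ)μ, so δ = 139/108.129 − 1 = 0.2855016…
Then the exponent is δ²μ/(2 + δ) = (139 − μ)² / (μ·(2 + δ)) = 3.856361.
Bound = exp(−3.856361) = 0.02114.

0.0211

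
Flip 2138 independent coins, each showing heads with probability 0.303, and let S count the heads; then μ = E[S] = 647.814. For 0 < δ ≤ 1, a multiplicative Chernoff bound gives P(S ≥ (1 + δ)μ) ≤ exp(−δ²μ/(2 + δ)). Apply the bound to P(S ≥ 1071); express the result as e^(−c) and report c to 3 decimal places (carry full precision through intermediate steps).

104.192

Write 1071 = (1 + δ)μ, so δ = 1071/647.814 − 1 = 0.6532523…
Then the exponent is δ²μ/(2 + δ) = (1071 − μ)² / (μ·(2 + δ)) = 104.191838.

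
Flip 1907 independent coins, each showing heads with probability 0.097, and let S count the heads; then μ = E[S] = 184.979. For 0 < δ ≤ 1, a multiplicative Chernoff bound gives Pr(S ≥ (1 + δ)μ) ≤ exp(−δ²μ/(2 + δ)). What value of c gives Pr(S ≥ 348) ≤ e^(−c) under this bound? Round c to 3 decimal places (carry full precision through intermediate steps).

Write 348 = (1 + δ)μ, so δ = 348/184.979 − 1 = 0.8812946…
Then the exponent is δ²μ/(2 + δ) = (348 − μ)² / (μ·(2 + δ)) = 49.862840.

49.863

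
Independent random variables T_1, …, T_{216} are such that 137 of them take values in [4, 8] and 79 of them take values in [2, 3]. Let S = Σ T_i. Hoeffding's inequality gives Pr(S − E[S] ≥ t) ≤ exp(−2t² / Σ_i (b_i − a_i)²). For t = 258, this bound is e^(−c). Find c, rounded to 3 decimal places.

58.621

Σ(b_i − a_i)² = 137·4² + 79·1² = 2271.
c = 2t² / 2271 = 2·258² / 2271 = 58.6209.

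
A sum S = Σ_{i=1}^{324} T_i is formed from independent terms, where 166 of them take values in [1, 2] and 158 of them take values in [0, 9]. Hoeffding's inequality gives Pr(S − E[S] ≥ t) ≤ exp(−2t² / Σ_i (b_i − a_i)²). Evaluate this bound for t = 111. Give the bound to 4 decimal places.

Σ(b_i − a_i)² = 166·1² + 158·9² = 12964.
Exponent = 2·111² / 12964 = 1.90080.
Bound = exp(−1.90080) = 0.14945.

0.1494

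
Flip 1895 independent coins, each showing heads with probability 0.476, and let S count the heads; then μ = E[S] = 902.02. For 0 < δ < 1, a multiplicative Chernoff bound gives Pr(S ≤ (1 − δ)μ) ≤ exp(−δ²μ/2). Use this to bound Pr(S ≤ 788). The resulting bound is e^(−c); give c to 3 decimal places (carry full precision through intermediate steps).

Write 788 = (1 − δ)μ, so δ = 1 − 788/902.02 = 0.1264052…
Then the exponent is δ²μ/2 = (μ − 788)²/(2μ) = 7.206359.

7.206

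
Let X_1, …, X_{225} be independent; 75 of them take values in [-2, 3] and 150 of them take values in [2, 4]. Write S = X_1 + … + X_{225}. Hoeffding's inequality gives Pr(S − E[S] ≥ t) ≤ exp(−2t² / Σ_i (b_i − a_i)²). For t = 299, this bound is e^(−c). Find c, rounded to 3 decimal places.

Σ(b_i − a_i)² = 75·5² + 150·2² = 2475.
c = 2t² / 2475 = 2·299² / 2475 = 72.2432.

72.243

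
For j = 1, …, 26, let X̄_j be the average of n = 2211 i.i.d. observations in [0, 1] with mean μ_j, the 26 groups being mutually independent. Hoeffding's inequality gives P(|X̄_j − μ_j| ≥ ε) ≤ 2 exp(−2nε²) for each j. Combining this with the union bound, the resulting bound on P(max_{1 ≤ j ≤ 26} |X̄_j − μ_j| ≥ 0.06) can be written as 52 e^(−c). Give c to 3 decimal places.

15.919

Union bound over the 26 events: P(max_{1 ≤ j ≤ 26} |X̄_j − μ_j| ≥ 0.06) ≤ 26·2·exp(−2nε²) = 52 exp(−2·2211·0.06²).
So c = 2·2211·0.06² = 15.9192.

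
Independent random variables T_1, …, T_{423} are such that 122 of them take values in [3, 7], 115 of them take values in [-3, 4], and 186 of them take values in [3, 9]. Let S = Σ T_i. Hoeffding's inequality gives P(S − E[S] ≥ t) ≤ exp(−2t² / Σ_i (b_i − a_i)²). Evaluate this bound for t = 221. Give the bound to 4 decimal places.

0.0011

Σ(b_i − a_i)² = 122·4² + 115·7² + 186·6² = 14283.
Exponent = 2·221² / 14283 = 6.83904.
Bound = exp(−6.83904) = 0.00107.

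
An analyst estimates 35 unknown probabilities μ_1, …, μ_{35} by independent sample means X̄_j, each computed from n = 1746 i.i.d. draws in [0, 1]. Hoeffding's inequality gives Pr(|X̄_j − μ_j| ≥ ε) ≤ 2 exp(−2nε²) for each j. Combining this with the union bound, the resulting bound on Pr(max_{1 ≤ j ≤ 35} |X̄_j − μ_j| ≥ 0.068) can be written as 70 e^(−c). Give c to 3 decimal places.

16.147

Union bound over the 35 events: Pr(max_{1 ≤ j ≤ 35} |X̄_j − μ_j| ≥ 0.068) ≤ 35·2·exp(−2nε²) = 70 exp(−2·1746·0.068²).
So c = 2·1746·0.068² = 16.1470.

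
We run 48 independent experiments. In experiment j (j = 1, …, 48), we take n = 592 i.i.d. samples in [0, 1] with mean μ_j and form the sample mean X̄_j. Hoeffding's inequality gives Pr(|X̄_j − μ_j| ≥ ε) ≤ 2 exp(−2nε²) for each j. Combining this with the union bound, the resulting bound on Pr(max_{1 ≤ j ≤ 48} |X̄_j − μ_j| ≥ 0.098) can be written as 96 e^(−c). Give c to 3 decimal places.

11.371

Union bound over the 48 events: Pr(max_{1 ≤ j ≤ 48} |X̄_j − μ_j| ≥ 0.098) ≤ 48·2·exp(−2nε²) = 96 exp(−2·592·0.098²).
So c = 2·592·0.098² = 11.3711.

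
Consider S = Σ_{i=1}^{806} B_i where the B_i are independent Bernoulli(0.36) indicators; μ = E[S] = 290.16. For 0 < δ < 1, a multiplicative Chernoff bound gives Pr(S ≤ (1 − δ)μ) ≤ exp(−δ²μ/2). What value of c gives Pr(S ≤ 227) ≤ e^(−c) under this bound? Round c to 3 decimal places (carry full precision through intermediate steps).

Write 227 = (1 − δ)μ, so δ = 1 − 227/290.16 = 0.217673…
Then the exponent is δ²μ/2 = (μ − 227)²/(2μ) = 6.874114.

6.874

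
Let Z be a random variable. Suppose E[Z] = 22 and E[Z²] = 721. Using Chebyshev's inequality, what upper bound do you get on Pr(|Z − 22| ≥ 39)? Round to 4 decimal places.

Var(Z) = E[Z²] − (E[Z])² = 721 − 484 = 237.
Chebyshev's inequality: Pr(|Z − μ| ≥ t) ≤ Var(Z)/t² = 237/1521 = 0.1558.

0.1558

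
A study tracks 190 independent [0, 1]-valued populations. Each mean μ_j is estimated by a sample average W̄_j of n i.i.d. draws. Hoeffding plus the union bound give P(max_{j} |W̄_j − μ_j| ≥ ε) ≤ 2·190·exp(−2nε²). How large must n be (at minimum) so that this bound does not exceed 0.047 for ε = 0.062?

Need 2·190·exp(−2nε²) ≤ 0.047, i.e. exp(−2nε²) ≤ 0.047/380.
So 2nε² ≥ ln(380/0.047) = 8.997779.
Hence n ≥ 8.997779/(2·0.062²) = 1170.367.
The smallest integer n is 1171.

1171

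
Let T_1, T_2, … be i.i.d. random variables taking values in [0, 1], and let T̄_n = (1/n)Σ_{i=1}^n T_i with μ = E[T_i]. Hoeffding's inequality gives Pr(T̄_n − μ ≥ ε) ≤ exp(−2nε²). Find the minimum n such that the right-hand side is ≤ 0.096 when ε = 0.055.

Require exp(−2nε²) ≤ 0.096, i.e. 2nε² ≥ ln(1/0.096) = 2.343407.
So n ≥ 2.343407 / (2·0.055²) = 387.340.
The smallest integer n is 388.

388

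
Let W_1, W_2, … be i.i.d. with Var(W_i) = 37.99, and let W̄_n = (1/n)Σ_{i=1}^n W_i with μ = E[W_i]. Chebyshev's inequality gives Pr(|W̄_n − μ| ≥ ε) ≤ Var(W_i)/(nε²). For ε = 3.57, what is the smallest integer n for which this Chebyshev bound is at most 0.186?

17

Require 37.99/(n·3.57²) ≤ 0.186, i.e. n ≥ 37.99/(0.186·3.57²) = 16.026.
The smallest integer n is 17.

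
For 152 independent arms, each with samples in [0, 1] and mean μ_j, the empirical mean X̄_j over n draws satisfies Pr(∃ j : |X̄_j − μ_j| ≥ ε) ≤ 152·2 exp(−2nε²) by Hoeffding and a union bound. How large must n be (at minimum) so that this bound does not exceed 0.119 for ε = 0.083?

Need 2·152·exp(−2nε²) ≤ 0.119, i.e. exp(−2nε²) ≤ 0.119/304.
So 2nε² ≥ ln(304/0.119) = 7.845659.
Hence n ≥ 7.845659/(2·0.083²) = 569.434.
The smallest integer n is 570.

570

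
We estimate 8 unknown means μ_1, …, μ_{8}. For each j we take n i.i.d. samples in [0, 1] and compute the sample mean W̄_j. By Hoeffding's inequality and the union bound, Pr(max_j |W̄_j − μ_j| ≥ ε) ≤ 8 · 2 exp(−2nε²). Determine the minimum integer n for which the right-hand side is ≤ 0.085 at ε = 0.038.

1814

Need 2·8·exp(−2nε²) ≤ 0.085, i.e. exp(−2nε²) ≤ 0.085/16.
So 2nε² ≥ ln(16/0.085) = 5.237693.
Hence n ≥ 5.237693/(2·0.038²) = 1813.606.
The smallest integer n is 1814.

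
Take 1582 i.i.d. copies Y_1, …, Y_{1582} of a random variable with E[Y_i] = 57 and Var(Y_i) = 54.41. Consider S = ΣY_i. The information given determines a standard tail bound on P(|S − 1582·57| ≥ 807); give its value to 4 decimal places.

With mean and variance of each term known, Chebyshev's inequality bounds the deviation of the sum (or sample mean).
Var(S) = n·Var(Y_i) = 1582·54.41 = 86076.62.
Chebyshev: P(|S − 1582·57| ≥ 807) ≤ Var(S)/807² = 86076.62/651249 = 0.1322.

0.1322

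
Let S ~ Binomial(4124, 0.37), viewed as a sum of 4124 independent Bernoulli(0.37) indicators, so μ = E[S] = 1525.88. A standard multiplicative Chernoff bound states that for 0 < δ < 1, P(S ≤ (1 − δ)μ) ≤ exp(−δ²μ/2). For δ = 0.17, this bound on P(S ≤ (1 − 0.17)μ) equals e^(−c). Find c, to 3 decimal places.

22.049

c = δ²μ/2 = 0.17²·1525.88/2 = 22.0490.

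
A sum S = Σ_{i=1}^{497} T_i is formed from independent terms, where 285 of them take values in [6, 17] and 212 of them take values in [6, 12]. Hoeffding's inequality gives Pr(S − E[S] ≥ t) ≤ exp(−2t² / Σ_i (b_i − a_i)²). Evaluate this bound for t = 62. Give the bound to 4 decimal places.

Σ(b_i − a_i)² = 285·11² + 212·6² = 42117.
Exponent = 2·62² / 42117 = 0.18254.
Bound = exp(−0.18254) = 0.83315.

0.8332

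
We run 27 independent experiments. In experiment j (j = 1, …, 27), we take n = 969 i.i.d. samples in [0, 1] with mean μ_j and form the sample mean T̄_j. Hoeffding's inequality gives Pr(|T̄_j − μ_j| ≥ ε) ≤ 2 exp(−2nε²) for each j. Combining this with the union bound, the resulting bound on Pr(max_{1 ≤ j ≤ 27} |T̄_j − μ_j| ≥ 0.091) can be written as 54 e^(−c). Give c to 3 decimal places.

Union bound over the 27 events: Pr(max_{1 ≤ j ≤ 27} |T̄_j − μ_j| ≥ 0.091) ≤ 27·2·exp(−2nε²) = 54 exp(−2·969·0.091²).
So c = 2·969·0.091² = 16.0486.

16.049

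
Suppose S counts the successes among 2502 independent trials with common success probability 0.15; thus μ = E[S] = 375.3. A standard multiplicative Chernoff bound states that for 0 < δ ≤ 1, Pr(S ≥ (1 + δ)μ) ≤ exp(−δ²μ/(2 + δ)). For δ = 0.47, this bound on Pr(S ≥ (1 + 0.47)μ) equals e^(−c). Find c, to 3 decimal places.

33.564

c = δ²μ/(2 + δ) = 0.47²·375.3/(2 + 0.47) = 33.5643.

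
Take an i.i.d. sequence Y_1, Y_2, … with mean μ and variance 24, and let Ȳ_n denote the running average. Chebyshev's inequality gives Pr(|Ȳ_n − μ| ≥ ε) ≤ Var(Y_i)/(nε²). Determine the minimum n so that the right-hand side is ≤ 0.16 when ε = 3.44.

Require 24/(n·3.44²) ≤ 0.16, i.e. n ≥ 24/(0.16·3.44²) = 12.676.
The smallest integer n is 13.

13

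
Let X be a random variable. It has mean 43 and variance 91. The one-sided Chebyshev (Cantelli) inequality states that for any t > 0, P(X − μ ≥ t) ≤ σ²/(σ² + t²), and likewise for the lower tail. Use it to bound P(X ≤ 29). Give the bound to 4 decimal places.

Here σ² = 91 and t = 14, so σ² + t² = 287.
Cantelli's bound: 91/287 = 0.3171.

0.3171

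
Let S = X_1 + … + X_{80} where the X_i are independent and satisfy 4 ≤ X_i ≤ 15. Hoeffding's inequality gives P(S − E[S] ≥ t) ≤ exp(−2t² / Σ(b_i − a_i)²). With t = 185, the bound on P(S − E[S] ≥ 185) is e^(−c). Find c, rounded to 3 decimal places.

7.071

Σ(b_i − a_i)² = 80·(11)² = 9680.
c = 2t²/9680 = 2·185²/9680 = 7.0713.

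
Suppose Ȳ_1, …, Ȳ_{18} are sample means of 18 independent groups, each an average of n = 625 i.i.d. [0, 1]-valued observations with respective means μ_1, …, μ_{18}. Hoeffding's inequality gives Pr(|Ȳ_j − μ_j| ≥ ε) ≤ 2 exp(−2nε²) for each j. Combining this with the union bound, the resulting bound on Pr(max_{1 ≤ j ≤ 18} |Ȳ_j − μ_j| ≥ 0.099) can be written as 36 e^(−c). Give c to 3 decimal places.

Union bound over the 18 events: Pr(max_{1 ≤ j ≤ 18} |Ȳ_j − μ_j| ≥ 0.099) ≤ 18·2·exp(−2nε²) = 36 exp(−2·625·0.099²).
So c = 2·625·0.099² = 12.2513.

12.251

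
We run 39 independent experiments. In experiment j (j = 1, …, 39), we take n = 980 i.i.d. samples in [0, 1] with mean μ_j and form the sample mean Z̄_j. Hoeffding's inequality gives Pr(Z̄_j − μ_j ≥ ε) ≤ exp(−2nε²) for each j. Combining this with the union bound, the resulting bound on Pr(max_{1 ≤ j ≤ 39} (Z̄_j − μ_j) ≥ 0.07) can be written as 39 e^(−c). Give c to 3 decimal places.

9.604

Union bound over the 39 events: Pr(max_{1 ≤ j ≤ 39} (Z̄_j − μ_j) ≥ 0.07) ≤ 39·exp(−2nε²) = 39 exp(−2·980·0.07²).
So c = 2·980·0.07² = 9.6040.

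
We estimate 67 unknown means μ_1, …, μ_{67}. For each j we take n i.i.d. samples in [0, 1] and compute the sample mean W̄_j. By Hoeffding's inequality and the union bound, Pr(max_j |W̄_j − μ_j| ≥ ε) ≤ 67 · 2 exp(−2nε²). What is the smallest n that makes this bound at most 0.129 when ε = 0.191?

96

Need 2·67·exp(−2nε²) ≤ 0.129, i.e. exp(−2nε²) ≤ 0.129/134.
So 2nε² ≥ ln(134/0.129) = 6.945783.
Hence n ≥ 6.945783/(2·0.191²) = 95.197.
The smallest integer n is 96.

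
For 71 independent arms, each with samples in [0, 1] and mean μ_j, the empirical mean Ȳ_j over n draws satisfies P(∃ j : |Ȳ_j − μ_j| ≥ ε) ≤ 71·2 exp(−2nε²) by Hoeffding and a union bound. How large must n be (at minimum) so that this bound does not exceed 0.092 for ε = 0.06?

Need 2·71·exp(−2nε²) ≤ 0.092, i.e. exp(−2nε²) ≤ 0.092/142.
So 2nε² ≥ ln(142/0.092) = 7.341794.
Hence n ≥ 7.341794/(2·0.06²) = 1019.694.
The smallest integer n is 1020.

1020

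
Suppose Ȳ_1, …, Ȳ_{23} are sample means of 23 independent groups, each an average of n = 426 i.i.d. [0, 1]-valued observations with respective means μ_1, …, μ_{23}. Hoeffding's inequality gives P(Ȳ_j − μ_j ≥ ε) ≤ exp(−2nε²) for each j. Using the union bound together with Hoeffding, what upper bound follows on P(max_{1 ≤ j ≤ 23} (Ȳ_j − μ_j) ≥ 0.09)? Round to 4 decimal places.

Per-experiment Hoeffding bound: exp(−2·426·0.09²) = exp(−6.90120) = 0.0010066.
Union bound over 23 events: 23·0.0010066 = 0.02315.

0.0232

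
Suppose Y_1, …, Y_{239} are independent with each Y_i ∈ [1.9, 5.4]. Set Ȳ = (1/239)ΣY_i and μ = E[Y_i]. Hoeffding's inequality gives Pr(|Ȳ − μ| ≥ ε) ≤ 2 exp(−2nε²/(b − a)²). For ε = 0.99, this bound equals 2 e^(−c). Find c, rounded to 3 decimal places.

38.244

c = 2nε²/(b − a)² = 2·239·0.99² / 3.5² = 38.2439.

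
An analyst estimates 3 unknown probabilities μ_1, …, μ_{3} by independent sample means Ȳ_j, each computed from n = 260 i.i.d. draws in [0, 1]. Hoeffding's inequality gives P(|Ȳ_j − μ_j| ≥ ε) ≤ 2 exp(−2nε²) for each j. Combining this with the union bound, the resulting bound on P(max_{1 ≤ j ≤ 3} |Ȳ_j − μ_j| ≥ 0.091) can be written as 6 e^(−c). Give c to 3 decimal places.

4.306

Union bound over the 3 events: P(max_{1 ≤ j ≤ 3} |Ȳ_j − μ_j| ≥ 0.091) ≤ 3·2·exp(−2nε²) = 6 exp(−2·260·0.091²).
So c = 2·260·0.091² = 4.3061.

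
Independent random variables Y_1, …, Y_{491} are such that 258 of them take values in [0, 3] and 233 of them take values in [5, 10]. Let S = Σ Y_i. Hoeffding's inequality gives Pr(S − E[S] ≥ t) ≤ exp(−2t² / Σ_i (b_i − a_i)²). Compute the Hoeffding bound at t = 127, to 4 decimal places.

0.0191

Σ(b_i − a_i)² = 258·3² + 233·5² = 8147.
Exponent = 2·127² / 8147 = 3.95949.
Bound = exp(−3.95949) = 0.01907.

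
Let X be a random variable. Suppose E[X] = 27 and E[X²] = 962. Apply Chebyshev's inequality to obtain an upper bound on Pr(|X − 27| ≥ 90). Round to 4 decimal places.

Var(X) = E[X²] − (E[X])² = 962 − 729 = 233.
Chebyshev's inequality: Pr(|X − μ| ≥ t) ≤ Var(X)/t² = 233/8100 = 0.0288.

0.0288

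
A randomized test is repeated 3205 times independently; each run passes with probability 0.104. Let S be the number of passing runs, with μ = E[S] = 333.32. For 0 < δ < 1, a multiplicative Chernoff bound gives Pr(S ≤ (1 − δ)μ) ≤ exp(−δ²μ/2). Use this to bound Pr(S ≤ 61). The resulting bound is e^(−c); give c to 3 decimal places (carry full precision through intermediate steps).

111.242

Write 61 = (1 − δ)μ, so δ = 1 − 61/333.32 = 0.8169927…
Then the exponent is δ²μ/2 = (μ − 61)²/(2μ) = 111.241723.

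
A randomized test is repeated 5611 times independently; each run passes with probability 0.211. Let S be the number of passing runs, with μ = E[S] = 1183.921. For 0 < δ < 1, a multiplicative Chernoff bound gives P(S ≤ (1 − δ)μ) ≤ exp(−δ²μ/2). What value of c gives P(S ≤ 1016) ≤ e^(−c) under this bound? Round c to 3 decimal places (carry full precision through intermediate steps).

Write 1016 = (1 − δ)μ, so δ = 1 − 1016/1183.921 = 0.1418346…
Then the exponent is δ²μ/2 = (μ − 1016)²/(2μ) = 11.908507.

11.909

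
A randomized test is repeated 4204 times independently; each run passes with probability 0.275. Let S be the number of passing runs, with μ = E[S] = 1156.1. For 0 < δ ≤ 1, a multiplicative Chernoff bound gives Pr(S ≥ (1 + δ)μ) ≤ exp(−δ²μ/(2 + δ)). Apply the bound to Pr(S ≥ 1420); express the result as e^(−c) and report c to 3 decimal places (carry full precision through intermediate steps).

27.034

Write 1420 = (1 + δ)μ, so δ = 1420/1156.1 − 1 = 0.2282675…
Then the exponent is δ²μ/(2 + δ) = (1420 − μ)² / (μ·(2 + δ)) = 27.034358.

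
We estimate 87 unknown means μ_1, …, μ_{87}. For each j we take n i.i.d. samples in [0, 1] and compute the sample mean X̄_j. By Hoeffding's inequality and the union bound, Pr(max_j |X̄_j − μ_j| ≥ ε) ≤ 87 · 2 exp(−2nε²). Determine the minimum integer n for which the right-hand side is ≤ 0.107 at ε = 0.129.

223

Need 2·87·exp(−2nε²) ≤ 0.107, i.e. exp(−2nε²) ≤ 0.107/174.
So 2nε² ≥ ln(174/0.107) = 7.393982.
Hence n ≥ 7.393982/(2·0.129²) = 222.162.
The smallest integer n is 223.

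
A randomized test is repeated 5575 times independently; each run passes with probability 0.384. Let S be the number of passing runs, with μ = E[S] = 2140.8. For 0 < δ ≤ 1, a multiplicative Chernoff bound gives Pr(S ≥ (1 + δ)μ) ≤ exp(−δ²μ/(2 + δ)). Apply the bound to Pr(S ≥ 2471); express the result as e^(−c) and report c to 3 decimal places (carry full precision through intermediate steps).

Write 2471 = (1 + δ)μ, so δ = 2471/2140.8 − 1 = 0.1542414…
Then the exponent is δ²μ/(2 + δ) = (2471 − μ)² / (μ·(2 + δ)) = 23.641971.

23.642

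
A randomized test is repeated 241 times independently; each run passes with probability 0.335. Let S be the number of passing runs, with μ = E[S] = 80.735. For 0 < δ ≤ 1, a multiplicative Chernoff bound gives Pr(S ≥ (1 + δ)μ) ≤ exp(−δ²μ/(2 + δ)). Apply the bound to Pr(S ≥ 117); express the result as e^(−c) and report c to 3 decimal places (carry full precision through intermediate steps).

6.651

Write 117 = (1 + δ)μ, so δ = 117/80.735 − 1 = 0.4491856…
Then the exponent is δ²μ/(2 + δ) = (117 − μ)² / (μ·(2 + δ)) = 6.651075.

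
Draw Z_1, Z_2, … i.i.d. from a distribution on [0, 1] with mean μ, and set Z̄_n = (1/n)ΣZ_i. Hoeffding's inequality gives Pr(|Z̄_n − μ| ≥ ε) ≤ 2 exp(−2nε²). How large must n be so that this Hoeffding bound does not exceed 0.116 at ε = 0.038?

986

Require 2·exp(−2nε²) ≤ 0.116, i.e. 2nε² ≥ ln(2/0.116) = 2.847312.
So n ≥ 2.847312 / (2·0.038²) = 985.911.
The smallest integer n is 986.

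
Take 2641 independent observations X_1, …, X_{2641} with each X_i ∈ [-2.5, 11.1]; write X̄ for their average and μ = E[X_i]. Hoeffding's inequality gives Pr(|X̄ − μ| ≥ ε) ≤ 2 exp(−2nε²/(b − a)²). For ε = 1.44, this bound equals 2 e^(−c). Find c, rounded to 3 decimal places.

59.217

c = 2nε²/(b − a)² = 2·2641·1.44² / 13.6² = 59.2169.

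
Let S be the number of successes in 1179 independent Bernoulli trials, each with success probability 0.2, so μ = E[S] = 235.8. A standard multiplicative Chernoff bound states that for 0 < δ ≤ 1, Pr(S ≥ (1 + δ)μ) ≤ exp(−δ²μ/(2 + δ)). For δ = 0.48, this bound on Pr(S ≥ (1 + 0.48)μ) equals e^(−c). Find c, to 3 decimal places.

c = δ²μ/(2 + δ) = 0.48²·235.8/(2 + 0.48) = 21.9066.

21.907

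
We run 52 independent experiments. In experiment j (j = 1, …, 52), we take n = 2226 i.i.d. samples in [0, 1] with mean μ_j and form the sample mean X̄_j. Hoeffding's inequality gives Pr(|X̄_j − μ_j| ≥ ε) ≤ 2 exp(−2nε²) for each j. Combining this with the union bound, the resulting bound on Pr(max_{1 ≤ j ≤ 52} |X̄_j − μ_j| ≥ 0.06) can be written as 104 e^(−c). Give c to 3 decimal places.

Union bound over the 52 events: Pr(max_{1 ≤ j ≤ 52} |X̄_j − μ_j| ≥ 0.06) ≤ 52·2·exp(−2nε²) = 104 exp(−2·2226·0.06²).
So c = 2·2226·0.06² = 16.0272.

16.027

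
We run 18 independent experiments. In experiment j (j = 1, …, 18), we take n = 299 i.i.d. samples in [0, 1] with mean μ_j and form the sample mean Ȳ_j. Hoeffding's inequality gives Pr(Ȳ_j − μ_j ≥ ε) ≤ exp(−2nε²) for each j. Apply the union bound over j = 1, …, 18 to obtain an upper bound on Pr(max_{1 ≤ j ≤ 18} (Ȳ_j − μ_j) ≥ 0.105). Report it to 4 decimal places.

0.0247

Per-experiment Hoeffding bound: exp(−2·299·0.105²) = exp(−6.59295) = 0.00137.
Union bound over 18 events: 18·0.00137 = 0.02466.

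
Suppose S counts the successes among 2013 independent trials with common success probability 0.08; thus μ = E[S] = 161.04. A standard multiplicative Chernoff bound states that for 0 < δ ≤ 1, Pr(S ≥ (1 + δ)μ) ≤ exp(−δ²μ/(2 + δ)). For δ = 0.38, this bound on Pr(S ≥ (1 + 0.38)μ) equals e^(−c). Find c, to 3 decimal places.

9.771

c = δ²μ/(2 + δ) = 0.38²·161.04/(2 + 0.38) = 9.7707.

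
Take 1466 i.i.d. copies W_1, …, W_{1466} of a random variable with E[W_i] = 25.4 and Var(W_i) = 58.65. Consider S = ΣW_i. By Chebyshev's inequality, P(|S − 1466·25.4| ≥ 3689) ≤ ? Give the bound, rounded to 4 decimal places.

0.0063

Var(S) = n·Var(W_i) = 1466·58.65 = 85980.9.
Chebyshev: P(|S − 1466·25.4| ≥ 3689) ≤ Var(S)/3689² = 85980.9/13608721 = 0.0063.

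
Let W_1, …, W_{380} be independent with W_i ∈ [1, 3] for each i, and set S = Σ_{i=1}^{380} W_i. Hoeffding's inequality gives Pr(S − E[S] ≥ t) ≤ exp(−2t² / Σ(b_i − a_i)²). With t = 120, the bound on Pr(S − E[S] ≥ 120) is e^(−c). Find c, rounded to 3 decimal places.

Σ(b_i − a_i)² = 380·(2)² = 1520.
c = 2t²/1520 = 2·120²/1520 = 18.9474.

18.947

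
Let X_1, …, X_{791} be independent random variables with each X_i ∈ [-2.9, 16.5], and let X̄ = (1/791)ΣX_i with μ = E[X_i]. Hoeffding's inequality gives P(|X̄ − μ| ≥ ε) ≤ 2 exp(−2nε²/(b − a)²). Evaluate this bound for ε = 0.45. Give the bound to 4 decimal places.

Exponent: 2nε²/(b − a)² = 2·791·0.45² / 19.4² = 0.85119.
Bound = 2·exp(−0.85119) = 0.85381.

0.8538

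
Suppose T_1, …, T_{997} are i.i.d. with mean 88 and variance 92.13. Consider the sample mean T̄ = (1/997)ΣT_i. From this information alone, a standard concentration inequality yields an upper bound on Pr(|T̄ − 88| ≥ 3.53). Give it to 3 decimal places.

0.007

With mean and variance of each term known, Chebyshev's inequality bounds the deviation of the sum (or sample mean).
Var(T̄) = Var(T_i)/n = 92.13/997 = 0.092407.
Chebyshev: Pr(|T̄ − 88| ≥ 3.53) ≤ Var(T̄)/(3.53)² = 92.13/(997·3.53²) = 0.0074.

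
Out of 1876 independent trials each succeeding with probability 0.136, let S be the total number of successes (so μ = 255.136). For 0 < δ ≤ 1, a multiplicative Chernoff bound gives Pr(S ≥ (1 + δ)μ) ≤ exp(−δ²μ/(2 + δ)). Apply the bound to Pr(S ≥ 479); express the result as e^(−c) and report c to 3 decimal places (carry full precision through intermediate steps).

68.264

Write 479 = (1 + δ)μ, so δ = 479/255.136 − 1 = 0.8774301…
Then the exponent is δ²μ/(2 + δ) = (479 − μ)² / (μ·(2 + δ)) = 68.264042.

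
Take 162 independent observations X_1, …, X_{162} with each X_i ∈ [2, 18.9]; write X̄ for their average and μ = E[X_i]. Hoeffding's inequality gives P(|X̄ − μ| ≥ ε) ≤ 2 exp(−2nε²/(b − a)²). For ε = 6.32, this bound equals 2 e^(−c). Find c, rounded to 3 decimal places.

c = 2nε²/(b − a)² = 2·162·6.32² / 16.9² = 45.3112.

45.311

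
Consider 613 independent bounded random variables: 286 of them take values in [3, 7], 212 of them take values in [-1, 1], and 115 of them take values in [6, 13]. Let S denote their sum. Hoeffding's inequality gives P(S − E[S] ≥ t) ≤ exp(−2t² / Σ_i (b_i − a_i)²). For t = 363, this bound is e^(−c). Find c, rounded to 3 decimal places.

Σ(b_i − a_i)² = 286·4² + 212·2² + 115·7² = 11059.
c = 2t² / 11059 = 2·363² / 11059 = 23.8302.

23.830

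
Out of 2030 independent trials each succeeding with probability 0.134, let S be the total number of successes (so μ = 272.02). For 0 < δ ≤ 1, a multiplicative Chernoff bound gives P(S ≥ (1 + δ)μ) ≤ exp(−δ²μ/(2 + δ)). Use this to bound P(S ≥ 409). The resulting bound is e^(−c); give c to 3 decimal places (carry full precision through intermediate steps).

Write 409 = (1 + δ)μ, so δ = 409/272.02 − 1 = 0.5035659…
Then the exponent is δ²μ/(2 + δ) = (409 − μ)² / (μ·(2 + δ)) = 27.552084.

27.552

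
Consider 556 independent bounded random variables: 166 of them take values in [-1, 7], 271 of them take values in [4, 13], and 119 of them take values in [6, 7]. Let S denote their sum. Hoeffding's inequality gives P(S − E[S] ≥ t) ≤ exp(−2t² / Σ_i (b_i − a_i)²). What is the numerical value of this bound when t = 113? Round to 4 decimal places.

0.4579

Σ(b_i − a_i)² = 166·8² + 271·9² + 119·1² = 32694.
Exponent = 2·113² / 32694 = 0.78112.
Bound = exp(−0.78112) = 0.45789.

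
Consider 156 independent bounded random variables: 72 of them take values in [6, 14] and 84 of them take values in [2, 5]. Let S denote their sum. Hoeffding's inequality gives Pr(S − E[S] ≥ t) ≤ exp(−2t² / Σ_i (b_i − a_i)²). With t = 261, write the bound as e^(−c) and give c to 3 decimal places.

25.399

Σ(b_i − a_i)² = 72·8² + 84·3² = 5364.
c = 2t² / 5364 = 2·261² / 5364 = 25.3993.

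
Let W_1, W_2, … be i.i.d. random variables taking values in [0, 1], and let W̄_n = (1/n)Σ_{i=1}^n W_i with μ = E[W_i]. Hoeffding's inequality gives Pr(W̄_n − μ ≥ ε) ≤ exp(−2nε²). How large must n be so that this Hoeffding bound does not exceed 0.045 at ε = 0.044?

801

Require exp(−2nε²) ≤ 0.045, i.e. 2nε² ≥ ln(1/0.045) = 3.101093.
So n ≥ 3.101093 / (2·0.044²) = 800.902.
The smallest integer n is 801.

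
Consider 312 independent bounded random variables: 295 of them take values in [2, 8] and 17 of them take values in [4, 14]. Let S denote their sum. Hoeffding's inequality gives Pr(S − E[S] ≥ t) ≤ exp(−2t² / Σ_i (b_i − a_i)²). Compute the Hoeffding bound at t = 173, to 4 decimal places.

0.0078

Σ(b_i − a_i)² = 295·6² + 17·10² = 12320.
Exponent = 2·173² / 12320 = 4.85860.
Bound = exp(−4.85860) = 0.00776.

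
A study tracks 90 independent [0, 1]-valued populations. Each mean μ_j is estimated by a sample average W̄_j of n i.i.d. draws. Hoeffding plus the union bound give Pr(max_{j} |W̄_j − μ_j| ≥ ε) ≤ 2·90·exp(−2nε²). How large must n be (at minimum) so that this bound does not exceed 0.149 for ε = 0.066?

815

Need 2·90·exp(−2nε²) ≤ 0.149, i.e. exp(−2nε²) ≤ 0.149/180.
So 2nε² ≥ ln(180/0.149) = 7.096766.
Hence n ≥ 7.096766/(2·0.066²) = 814.597.
The smallest integer n is 815.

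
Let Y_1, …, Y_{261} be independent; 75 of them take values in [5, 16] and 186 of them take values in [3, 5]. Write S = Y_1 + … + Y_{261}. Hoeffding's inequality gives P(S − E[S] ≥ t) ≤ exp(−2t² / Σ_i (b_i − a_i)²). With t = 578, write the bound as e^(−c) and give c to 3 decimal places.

Σ(b_i − a_i)² = 75·11² + 186·2² = 9819.
c = 2t² / 9819 = 2·578² / 9819 = 68.0485.

68.048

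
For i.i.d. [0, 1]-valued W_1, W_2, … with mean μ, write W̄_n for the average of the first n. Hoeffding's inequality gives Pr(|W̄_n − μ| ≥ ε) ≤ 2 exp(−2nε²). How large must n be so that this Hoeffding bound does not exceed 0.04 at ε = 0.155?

Require 2·exp(−2nε²) ≤ 0.04, i.e. 2nε² ≥ ln(2/0.04) = 3.912023.
So n ≥ 3.912023 / (2·0.155²) = 81.416.
The smallest integer n is 82.

82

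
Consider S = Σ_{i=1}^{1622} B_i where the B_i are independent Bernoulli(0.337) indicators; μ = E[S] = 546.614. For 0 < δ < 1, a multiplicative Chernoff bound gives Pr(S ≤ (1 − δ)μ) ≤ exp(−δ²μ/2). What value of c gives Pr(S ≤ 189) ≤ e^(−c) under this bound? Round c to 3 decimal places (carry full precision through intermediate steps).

116.982

Write 189 = (1 − δ)μ, so δ = 1 − 189/546.614 = 0.654235…
Then the exponent is δ²μ/2 = (μ − 189)²/(2μ) = 116.981794.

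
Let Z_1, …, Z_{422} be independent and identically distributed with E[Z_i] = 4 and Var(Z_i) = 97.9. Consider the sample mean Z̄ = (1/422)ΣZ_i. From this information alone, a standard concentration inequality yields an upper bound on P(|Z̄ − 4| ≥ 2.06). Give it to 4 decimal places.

With mean and variance of each term known, Chebyshev's inequality bounds the deviation of the sum (or sample mean).
Var(Z̄) = Var(Z_i)/n = 97.9/422 = 0.23199.
Chebyshev: P(|Z̄ − 4| ≥ 2.06) ≤ Var(Z̄)/(2.06)² = 97.9/(422·2.06²) = 0.0547.

0.0547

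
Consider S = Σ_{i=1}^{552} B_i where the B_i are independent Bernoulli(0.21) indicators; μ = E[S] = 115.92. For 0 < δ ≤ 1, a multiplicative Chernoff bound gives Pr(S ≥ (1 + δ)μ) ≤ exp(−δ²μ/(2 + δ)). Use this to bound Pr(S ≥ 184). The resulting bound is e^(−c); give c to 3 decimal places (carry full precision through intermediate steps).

15.454

Write 184 = (1 + δ)μ, so δ = 184/115.92 − 1 = 0.5873016…
Then the exponent is δ²μ/(2 + δ) = (184 − μ)² / (μ·(2 + δ)) = 15.453742.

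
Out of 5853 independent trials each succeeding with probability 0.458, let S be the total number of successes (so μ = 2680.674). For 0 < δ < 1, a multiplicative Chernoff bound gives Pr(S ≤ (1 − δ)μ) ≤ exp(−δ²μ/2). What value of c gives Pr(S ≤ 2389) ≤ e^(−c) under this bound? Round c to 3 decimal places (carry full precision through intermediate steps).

Write 2389 = (1 − δ)μ, so δ = 1 − 2389/2680.674 = 0.1088062…
Then the exponent is δ²μ/2 = (μ − 2389)²/(2μ) = 15.867972.

15.868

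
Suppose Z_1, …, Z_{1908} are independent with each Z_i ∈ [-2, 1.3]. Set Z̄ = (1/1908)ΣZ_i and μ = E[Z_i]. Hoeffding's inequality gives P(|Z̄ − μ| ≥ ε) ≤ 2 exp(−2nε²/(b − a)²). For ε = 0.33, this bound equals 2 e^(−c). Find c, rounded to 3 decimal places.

c = 2nε²/(b − a)² = 2·1908·0.33² / 3.3² = 38.1600.

38.160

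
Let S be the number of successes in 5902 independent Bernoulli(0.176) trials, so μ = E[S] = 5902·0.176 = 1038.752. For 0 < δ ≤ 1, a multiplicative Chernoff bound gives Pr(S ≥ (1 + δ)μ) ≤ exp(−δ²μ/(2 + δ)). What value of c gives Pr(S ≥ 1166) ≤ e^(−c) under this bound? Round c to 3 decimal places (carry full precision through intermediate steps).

7.344

Write 1166 = (1 + δ)μ, so δ = 1166/1038.752 − 1 = 0.1225008…
Then the exponent is δ²μ/(2 + δ) = (1166 − μ)² / (μ·(2 + δ)) = 7.344161.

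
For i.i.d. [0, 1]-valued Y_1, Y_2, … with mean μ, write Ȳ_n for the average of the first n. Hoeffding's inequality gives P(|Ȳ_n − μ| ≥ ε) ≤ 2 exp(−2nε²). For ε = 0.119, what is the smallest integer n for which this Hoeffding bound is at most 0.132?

Require 2·exp(−2nε²) ≤ 0.132, i.e. 2nε² ≥ ln(2/0.132) = 2.718101.
So n ≥ 2.718101 / (2·0.119²) = 95.971.
The smallest integer n is 96.

96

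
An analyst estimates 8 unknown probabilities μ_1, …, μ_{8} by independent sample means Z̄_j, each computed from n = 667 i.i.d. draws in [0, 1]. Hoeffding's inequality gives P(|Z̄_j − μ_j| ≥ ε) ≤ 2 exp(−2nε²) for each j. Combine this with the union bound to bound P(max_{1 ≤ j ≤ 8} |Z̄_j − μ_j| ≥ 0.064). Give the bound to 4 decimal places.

Per-experiment Hoeffding bound: 2·exp(−2·667·0.064²) = 2·exp(−5.46406) = 0.0084726.
Union bound over 8 events: 8·0.0084726 = 0.06778.

0.0678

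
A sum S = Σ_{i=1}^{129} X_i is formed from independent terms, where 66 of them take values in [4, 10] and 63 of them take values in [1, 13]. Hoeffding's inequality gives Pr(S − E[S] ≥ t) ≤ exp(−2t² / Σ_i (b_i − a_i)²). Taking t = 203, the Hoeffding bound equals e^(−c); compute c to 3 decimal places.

Σ(b_i − a_i)² = 66·6² + 63·12² = 11448.
c = 2t² / 11448 = 2·203² / 11448 = 7.1993.

7.199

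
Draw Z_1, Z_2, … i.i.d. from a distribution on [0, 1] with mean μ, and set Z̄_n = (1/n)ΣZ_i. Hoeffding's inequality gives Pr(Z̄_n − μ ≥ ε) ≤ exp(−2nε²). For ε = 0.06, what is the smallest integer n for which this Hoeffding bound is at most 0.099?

Require exp(−2nε²) ≤ 0.099, i.e. 2nε² ≥ ln(1/0.099) = 2.312635.
So n ≥ 2.312635 / (2·0.06²) = 321.199.
The smallest integer n is 322.

322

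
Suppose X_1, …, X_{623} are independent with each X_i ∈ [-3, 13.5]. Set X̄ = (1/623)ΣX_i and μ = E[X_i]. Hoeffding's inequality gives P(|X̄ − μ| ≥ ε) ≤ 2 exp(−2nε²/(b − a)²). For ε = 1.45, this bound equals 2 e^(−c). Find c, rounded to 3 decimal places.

c = 2nε²/(b − a)² = 2·623·1.45² / 16.5² = 9.6225.

9.622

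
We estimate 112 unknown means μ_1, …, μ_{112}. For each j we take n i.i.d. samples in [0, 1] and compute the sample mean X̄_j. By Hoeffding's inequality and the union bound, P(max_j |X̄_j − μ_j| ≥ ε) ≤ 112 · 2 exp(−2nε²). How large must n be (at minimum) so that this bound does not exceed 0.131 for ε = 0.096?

Need 2·112·exp(−2nε²) ≤ 0.131, i.e. exp(−2nε²) ≤ 0.131/224.
So 2nε² ≥ ln(224/0.131) = 7.444204.
Hence n ≥ 7.444204/(2·0.096²) = 403.874.
The smallest integer n is 404.

404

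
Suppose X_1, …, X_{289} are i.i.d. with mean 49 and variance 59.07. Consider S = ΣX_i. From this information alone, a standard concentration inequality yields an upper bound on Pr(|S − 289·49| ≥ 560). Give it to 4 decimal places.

0.0544

With mean and variance of each term known, Chebyshev's inequality bounds the deviation of the sum (or sample mean).
Var(S) = n·Var(X_i) = 289·59.07 = 17071.23.
Chebyshev: Pr(|S − 289·49| ≥ 560) ≤ Var(S)/560² = 17071.23/313600 = 0.0544.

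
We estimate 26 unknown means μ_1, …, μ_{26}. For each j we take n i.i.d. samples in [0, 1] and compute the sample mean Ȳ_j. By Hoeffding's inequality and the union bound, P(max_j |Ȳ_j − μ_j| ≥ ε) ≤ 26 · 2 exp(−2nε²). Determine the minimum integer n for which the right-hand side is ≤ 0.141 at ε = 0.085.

Need 2·26·exp(−2nε²) ≤ 0.141, i.e. exp(−2nε²) ≤ 0.141/52.
So 2nε² ≥ ln(52/0.141) = 5.910239.
Hence n ≥ 5.910239/(2·0.085²) = 409.013.
The smallest integer n is 410.

410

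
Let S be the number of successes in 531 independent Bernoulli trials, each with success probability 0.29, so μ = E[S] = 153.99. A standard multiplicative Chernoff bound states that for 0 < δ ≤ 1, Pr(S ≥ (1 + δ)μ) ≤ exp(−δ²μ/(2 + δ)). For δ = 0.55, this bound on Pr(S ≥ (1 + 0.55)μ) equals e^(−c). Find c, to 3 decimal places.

c = δ²μ/(2 + δ) = 0.55²·153.99/(2 + 0.55) = 18.2674.

18.267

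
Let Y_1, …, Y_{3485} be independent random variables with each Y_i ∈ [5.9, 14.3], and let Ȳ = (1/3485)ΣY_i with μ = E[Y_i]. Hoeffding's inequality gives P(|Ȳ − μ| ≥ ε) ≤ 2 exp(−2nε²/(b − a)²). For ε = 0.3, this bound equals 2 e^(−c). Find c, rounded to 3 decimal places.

8.890

c = 2nε²/(b − a)² = 2·3485·0.3² / 8.4² = 8.8903.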